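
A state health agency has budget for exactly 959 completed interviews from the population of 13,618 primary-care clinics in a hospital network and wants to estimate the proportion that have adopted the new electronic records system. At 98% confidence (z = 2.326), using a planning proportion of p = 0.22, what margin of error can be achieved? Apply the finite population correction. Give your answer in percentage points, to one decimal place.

3.0

Finite-population factor: (N−n)/(N−1) = (13618−959)/(13618−1) = 0.9296.
SE(p̂) = √[p(1−p)/n · (N−n)/(N−1)] = √[0.1716/959 × 0.9296] = 0.01290.
E = z × SE = 2.326 × 0.01290 = 0.03000 ≈ 3.0 percentage points.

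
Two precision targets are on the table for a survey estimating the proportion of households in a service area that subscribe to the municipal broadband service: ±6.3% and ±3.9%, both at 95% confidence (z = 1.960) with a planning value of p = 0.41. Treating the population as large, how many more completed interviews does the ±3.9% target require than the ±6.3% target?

376

At ±6.3%: n = 1.960² × 0.2419 / 0.063² ≈ 234.14 → 235.
At ±3.9%: n = 1.960² × 0.2419 / 0.039² ≈ 610.97 → 611.
Additional respondents: 611 − 235 = 376.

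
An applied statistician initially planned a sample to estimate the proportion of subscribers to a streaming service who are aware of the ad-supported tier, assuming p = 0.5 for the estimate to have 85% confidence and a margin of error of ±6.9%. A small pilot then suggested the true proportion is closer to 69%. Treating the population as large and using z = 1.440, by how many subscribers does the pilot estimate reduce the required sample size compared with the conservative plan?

15

Conservative (p = 0.5): n = 1.440² × 0.25 / 0.069² ≈ 108.88 → 109.
Using p = 0.69: p(1−p) = 0.2139, so n = 1.440² × 0.2139 / 0.069² ≈ 93.16 → 94.
Reduction: 109 − 94 = 15.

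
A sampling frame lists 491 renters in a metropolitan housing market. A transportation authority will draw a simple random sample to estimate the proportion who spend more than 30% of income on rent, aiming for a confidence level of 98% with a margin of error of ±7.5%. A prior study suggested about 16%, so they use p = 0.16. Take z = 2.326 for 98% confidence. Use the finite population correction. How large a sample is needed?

Unadjusted: n₀ = 2.326² × 0.16 × 0.84 / 0.075² ≈ 129.27, so n₀ = 130.
Finite population correction with N = 491: n = n₀ / (1 + (n₀−1)/N) = 130 / (1 + 129/491) = 130 / 1.2627 ≈ 102.95.
Rounding up, n = 103.

103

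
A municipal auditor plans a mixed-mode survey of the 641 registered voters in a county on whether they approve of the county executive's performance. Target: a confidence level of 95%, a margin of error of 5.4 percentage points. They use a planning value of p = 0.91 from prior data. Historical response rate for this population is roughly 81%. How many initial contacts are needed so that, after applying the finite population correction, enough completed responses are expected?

115

For 95% confidence, z = 1.96.
Completed interviews needed (unadjusted): n₀ = 1.96² × 0.0819 / 0.054² ≈ 107.90 → 108.
FPC for N = 641: n = 108 / (1 + 107/641) = 108 / 1.1669 ≈ 92.55 → 93.
At an 81% response rate, contacts needed = 93 / 0.81 ≈ 114.81 → 115.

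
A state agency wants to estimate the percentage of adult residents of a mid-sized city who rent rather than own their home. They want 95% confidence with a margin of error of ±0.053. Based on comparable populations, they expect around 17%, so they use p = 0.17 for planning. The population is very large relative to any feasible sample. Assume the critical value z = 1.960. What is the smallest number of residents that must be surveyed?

With p = 0.17, p(1−p) = 0.1411.
n = z²·p(1−p)/E² = 1.960² × 0.1411 / 0.053² = 3.8416 × 0.1411 / 0.002809 ≈ 192.97.
Rounding up gives n = 193.

193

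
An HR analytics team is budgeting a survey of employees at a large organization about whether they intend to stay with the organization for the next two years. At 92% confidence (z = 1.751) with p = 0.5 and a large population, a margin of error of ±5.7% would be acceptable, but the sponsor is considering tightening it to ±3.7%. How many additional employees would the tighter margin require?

At ±5.7%: n = 1.751² × 0.2500 / 0.057² ≈ 235.92 → 236.
At ±3.7%: n = 1.751² × 0.2500 / 0.037² ≈ 559.90 → 560.
Additional respondents: 560 − 236 = 324.

324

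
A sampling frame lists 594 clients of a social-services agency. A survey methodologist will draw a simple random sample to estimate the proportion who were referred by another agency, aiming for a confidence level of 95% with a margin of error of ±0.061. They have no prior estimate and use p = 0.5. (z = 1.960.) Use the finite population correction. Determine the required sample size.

181

Unadjusted: n₀ = 1.960² × 0.50 × 0.50 / 0.061² ≈ 258.10, so n₀ = 259.
Finite population correction with N = 594: n = n₀ / (1 + (n₀−1)/N) = 259 / (1 + 258/594) = 259 / 1.4343 ≈ 180.57.
Rounding up, n = 181.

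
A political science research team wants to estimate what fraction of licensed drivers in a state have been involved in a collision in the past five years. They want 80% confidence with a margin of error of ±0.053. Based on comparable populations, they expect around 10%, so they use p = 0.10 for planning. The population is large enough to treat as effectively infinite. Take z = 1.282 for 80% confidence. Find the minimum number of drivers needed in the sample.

53

With p = 0.10, p(1−p) = 0.0900.
n = z²·p(1−p)/E² = 1.282² × 0.0900 / 0.053² = 1.6435 × 0.0900 / 0.002809 ≈ 52.66.
Rounding up gives n = 53.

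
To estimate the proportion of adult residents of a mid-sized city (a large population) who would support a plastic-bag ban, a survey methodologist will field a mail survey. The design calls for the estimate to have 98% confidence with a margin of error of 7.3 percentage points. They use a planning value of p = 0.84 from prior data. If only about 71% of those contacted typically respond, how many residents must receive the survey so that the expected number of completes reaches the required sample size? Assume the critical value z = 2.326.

193

Completed interviews needed: n₀ = 2.326² × 0.1344 / 0.073² ≈ 136.45 → 137.
At a 71% response rate, contacts needed = 137 / 0.71 ≈ 192.96 → 193.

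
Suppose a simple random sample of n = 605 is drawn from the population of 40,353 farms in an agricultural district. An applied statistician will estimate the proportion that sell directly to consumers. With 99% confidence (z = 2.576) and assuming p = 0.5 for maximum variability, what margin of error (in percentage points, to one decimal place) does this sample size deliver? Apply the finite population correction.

Finite-population factor: (N−n)/(N−1) = (40353−605)/(40353−1) = 0.9850.
SE(p̂) = √[p(1−p)/n · (N−n)/(N−1)] = √[0.2500/605 × 0.9850] = 0.02018.
E = z × SE = 2.576 × 0.02018 = 0.05197 ≈ 5.2 percentage points.

5.2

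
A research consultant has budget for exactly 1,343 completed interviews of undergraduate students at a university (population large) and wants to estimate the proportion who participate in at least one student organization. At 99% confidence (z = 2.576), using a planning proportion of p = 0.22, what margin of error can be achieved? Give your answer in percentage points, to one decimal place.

2.9

SE(p̂) = √[p(1−p)/n] = √[0.1716/1343] = 0.01130.
E = z × SE = 2.576 × 0.01130 = 0.02912, or 2.9 percentage points.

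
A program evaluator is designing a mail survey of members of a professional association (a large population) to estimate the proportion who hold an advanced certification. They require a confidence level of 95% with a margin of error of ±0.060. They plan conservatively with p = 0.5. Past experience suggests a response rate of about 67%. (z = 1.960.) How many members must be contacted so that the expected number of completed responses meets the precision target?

Completed interviews needed: n₀ = 1.960² × 0.2500 / 0.060² ≈ 266.78 → 267.
At a 67% response rate, contacts needed = 267 / 0.67 ≈ 398.51 → 399.

399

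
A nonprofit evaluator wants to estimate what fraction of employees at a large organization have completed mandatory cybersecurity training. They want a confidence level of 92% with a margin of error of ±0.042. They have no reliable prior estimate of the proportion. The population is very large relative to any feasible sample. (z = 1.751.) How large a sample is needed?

With no prior estimate, use p = 0.5, giving p(1−p) = 0.25.
n = z²·p(1−p)/E² = 1.751² × 0.2500 / 0.042² = 3.0660 × 0.2500 / 0.001764 ≈ 434.52.
Rounding up gives n = 435.

435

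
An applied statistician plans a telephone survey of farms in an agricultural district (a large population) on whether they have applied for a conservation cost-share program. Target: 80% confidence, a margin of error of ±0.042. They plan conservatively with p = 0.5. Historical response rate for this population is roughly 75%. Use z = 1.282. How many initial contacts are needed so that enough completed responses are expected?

Completed interviews needed: n₀ = 1.282² × 0.2500 / 0.042² ≈ 232.93 → 233.
At a 75% response rate, contacts needed = 233 / 0.75 ≈ 310.67 → 311.

311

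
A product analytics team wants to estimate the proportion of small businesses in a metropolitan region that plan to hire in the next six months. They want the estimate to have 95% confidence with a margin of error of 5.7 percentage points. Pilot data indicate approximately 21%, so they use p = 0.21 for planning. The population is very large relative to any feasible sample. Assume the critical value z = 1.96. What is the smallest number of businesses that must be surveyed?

With p = 0.21, p(1−p) = 0.1659.
n = z²·p(1−p)/E² = 1.96² × 0.1659 / 0.057² = 3.8416 × 0.1659 / 0.003249 ≈ 196.16.
Rounding up gives n = 197.

197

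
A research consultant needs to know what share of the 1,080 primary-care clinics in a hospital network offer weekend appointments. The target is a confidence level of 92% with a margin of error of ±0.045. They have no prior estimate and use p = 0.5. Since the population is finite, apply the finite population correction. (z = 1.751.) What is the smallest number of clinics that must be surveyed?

Unadjusted: n₀ = 1.751² × 0.50 × 0.50 / 0.045² ≈ 378.52, so n₀ = 379.
Finite population correction with N = 1,080: n = n₀ / (1 + (n₀−1)/N) = 379 / (1 + 378/1080) = 379 / 1.3500 ≈ 280.74.
Rounding up, n = 281.

281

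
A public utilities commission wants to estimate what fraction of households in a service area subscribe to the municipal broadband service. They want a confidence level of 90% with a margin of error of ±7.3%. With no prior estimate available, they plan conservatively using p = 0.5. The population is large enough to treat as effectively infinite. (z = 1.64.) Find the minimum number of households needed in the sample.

With p = 0.5, p(1−p) = 0.25.
n = z²·p(1−p)/E² = 1.64² × 0.2500 / 0.073² = 2.6896 × 0.2500 / 0.005329 ≈ 126.18.
Rounding up gives n = 127.

127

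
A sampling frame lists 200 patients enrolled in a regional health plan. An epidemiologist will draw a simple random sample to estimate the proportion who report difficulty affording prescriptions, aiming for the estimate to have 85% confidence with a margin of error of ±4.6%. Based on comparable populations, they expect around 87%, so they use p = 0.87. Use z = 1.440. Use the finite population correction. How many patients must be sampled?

Unadjusted: n₀ = 1.440² × 0.87 × 0.13 / 0.046² ≈ 110.83, so n₀ = 111.
Finite population correction with N = 200: n = n₀ / (1 + (n₀−1)/N) = 111 / (1 + 110/200) = 111 / 1.5500 ≈ 71.61.
Rounding up, n = 72.

72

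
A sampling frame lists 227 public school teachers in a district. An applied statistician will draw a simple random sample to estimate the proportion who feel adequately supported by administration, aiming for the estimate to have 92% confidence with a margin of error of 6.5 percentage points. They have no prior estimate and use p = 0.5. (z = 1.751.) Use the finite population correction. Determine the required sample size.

102

Unadjusted: n₀ = 1.751² × 0.50 × 0.50 / 0.065² ≈ 181.42, so n₀ = 182.
Finite population correction with N = 227: n = n₀ / (1 + (n₀−1)/N) = 182 / (1 + 181/227) = 182 / 1.7974 ≈ 101.26.
Rounding up, n = 102.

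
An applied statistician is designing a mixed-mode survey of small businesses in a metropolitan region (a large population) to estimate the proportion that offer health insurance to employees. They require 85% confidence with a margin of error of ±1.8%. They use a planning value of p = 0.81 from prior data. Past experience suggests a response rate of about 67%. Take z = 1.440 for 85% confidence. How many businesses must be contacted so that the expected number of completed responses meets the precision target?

1471

Completed interviews needed: n₀ = 1.440² × 0.1539 / 0.018² ≈ 984.96 → 985.
At a 67% response rate, contacts needed = 985 / 0.67 ≈ 1470.15 → 1471.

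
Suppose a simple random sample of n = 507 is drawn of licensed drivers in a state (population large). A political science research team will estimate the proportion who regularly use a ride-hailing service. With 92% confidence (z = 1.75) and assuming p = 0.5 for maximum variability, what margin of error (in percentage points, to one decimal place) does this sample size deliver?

SE(p̂) = √[p(1−p)/n] = √[0.2500/507] = 0.02221.
E = z × SE = 1.75 × 0.02221 = 0.03886, or 3.9 percentage points.

3.9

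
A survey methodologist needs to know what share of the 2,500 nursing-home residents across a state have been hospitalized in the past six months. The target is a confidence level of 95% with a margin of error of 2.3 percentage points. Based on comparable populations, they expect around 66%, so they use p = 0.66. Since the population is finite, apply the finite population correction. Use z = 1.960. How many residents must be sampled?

Unadjusted: n₀ = 1.960² × 0.66 × 0.34 / 0.023² ≈ 1629.59, so n₀ = 1630.
Finite population correction with N = 2,500: n = n₀ / (1 + (n₀−1)/N) = 1630 / (1 + 1629/2500) = 1630 / 1.6516 ≈ 986.92.
Rounding up, n = 987.

987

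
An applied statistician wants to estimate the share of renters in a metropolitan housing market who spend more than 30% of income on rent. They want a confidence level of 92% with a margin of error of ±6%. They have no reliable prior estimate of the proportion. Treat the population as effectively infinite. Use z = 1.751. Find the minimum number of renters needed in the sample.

213

With no prior estimate, use p = 0.5, giving p(1−p) = 0.25.
n = z²·p(1−p)/E² = 1.751² × 0.2500 / 0.060² = 3.0660 × 0.2500 / 0.003600 ≈ 212.92.
Rounding up gives n = 213.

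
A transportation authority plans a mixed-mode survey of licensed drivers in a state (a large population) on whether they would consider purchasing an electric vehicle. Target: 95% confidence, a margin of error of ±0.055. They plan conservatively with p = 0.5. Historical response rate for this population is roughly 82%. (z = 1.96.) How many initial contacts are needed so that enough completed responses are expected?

388

Completed interviews needed: n₀ = 1.96² × 0.2500 / 0.055² ≈ 317.49 → 318.
At an 82% response rate, contacts needed = 318 / 0.82 ≈ 387.80 → 388.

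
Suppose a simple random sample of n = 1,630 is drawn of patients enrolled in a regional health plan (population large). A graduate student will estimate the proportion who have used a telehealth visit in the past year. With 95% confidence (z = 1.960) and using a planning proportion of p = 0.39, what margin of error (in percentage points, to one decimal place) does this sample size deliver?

SE(p̂) = √[p(1−p)/n] = √[0.2379/1630] = 0.01208.
E = z × SE = 1.960 × 0.01208 = 0.02368, or 2.4 percentage points.

2.4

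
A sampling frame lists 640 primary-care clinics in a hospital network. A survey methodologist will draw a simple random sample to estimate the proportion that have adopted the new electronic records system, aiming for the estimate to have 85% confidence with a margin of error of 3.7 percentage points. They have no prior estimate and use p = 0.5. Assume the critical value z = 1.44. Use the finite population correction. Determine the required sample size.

Unadjusted: n₀ = 1.44² × 0.50 × 0.50 / 0.037² ≈ 378.67, so n₀ = 379.
Finite population correction with N = 640: n = n₀ / (1 + (n₀−1)/N) = 379 / (1 + 378/640) = 379 / 1.5906 ≈ 238.27.
Rounding up, n = 239.

239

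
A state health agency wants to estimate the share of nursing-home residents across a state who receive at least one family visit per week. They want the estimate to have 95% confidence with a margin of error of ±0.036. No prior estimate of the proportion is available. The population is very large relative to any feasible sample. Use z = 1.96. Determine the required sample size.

With no prior estimate, use p = 0.5, giving p(1−p) = 0.25.
n = z²·p(1−p)/E² = 1.96² × 0.2500 / 0.036² = 3.8416 × 0.2500 / 0.001296 ≈ 741.05.
Rounding up gives n = 742.

742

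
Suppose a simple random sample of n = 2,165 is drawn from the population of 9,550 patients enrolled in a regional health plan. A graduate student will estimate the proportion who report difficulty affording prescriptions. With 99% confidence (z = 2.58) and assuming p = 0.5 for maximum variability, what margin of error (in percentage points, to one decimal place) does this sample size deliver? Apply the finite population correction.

Finite-population factor: (N−n)/(N−1) = (9550−2165)/(9550−1) = 0.7734.
SE(p̂) = √[p(1−p)/n · (N−n)/(N−1)] = √[0.2500/2165 × 0.7734] = 0.00945.
E = z × SE = 2.58 × 0.00945 = 0.02438 ≈ 2.4 percentage points.

2.4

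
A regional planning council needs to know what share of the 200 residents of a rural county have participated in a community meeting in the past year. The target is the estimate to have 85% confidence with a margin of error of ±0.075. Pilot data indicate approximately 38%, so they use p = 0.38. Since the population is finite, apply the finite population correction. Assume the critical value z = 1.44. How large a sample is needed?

61

Unadjusted: n₀ = 1.44² × 0.38 × 0.62 / 0.075² ≈ 86.85, so n₀ = 87.
Finite population correction with N = 200: n = n₀ / (1 + (n₀−1)/N) = 87 / (1 + 86/200) = 87 / 1.4300 ≈ 60.84.
Rounding up, n = 61.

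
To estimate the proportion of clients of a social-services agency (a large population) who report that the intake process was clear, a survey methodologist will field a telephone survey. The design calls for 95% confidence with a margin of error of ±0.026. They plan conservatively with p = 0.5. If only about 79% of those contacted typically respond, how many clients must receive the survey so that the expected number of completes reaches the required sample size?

1799

For 95% confidence, z = 1.960.
Completed interviews needed: n₀ = 1.960² × 0.2500 / 0.026² ≈ 1420.71 → 1421.
At a 79% response rate, contacts needed = 1421 / 0.79 ≈ 1798.73 → 1799.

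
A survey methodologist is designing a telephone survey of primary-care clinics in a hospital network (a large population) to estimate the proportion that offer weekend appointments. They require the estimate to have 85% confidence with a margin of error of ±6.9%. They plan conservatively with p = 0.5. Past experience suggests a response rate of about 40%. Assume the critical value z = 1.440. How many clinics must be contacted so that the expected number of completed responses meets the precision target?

273

Completed interviews needed: n₀ = 1.440² × 0.2500 / 0.069² ≈ 108.88 → 109.
At a 40% response rate, contacts needed = 109 / 0.40 ≈ 272.50 → 273.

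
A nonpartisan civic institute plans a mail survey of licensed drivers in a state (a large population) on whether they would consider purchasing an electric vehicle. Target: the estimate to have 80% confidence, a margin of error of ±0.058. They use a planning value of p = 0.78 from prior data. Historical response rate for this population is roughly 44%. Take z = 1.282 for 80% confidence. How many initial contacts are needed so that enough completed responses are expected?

191

Completed interviews needed: n₀ = 1.282² × 0.1716 / 0.058² ≈ 83.84 → 84.
At a 44% response rate, contacts needed = 84 / 0.44 ≈ 190.91 → 191.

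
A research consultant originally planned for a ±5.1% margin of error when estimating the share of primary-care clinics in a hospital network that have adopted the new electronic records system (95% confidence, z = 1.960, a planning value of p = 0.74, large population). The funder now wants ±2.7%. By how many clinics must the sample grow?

At ±5.1%: n = 1.960² × 0.1924 / 0.051² ≈ 284.17 → 285.
At ±2.7%: n = 1.960² × 0.1924 / 0.027² ≈ 1013.89 → 1014.
Additional respondents: 1014 − 285 = 729.

729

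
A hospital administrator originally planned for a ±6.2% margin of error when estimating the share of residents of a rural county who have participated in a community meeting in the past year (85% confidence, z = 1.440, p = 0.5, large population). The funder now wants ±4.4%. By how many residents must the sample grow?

133

At ±6.2%: n = 1.440² × 0.2500 / 0.062² ≈ 134.86 → 135.
At ±4.4%: n = 1.440² × 0.2500 / 0.044² ≈ 267.77 → 268.
Additional respondents: 268 − 135 = 133.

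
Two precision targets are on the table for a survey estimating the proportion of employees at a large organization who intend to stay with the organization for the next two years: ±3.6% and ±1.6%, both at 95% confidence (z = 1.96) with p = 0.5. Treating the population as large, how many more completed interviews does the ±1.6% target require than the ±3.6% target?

At ±3.6%: n = 1.96² × 0.2500 / 0.036² ≈ 741.05 → 742.
At ±1.6%: n = 1.96² × 0.2500 / 0.016² ≈ 3751.56 → 3752.
Additional respondents: 3752 − 742 = 3010.

3010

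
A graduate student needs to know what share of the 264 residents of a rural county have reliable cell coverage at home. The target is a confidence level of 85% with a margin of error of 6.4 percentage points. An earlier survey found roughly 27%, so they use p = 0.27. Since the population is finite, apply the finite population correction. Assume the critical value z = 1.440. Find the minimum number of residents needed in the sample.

73

Unadjusted: n₀ = 1.440² × 0.27 × 0.73 / 0.064² ≈ 99.78, so n₀ = 100.
Finite population correction with N = 264: n = n₀ / (1 + (n₀−1)/N) = 100 / (1 + 99/264) = 100 / 1.3750 ≈ 72.73.
Rounding up, n = 73.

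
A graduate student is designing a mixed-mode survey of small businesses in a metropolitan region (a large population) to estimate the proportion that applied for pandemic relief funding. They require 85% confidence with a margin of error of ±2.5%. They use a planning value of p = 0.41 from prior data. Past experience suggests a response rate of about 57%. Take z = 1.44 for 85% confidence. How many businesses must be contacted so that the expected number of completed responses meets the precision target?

1409

Completed interviews needed: n₀ = 1.44² × 0.2419 / 0.025² ≈ 802.57 → 803.
At a 57% response rate, contacts needed = 803 / 0.57 ≈ 1408.77 → 1409.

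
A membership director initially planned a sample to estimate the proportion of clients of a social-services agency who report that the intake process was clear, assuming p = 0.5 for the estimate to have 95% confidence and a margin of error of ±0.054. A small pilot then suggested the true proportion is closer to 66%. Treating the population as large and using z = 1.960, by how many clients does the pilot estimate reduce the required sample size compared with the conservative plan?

34

Conservative (p = 0.5): n = 1.960² × 0.25 / 0.054² ≈ 329.36 → 330.
Using p = 0.66: p(1−p) = 0.2244, so n = 1.960² × 0.2244 / 0.054² ≈ 295.63 → 296.
Reduction: 330 − 296 = 34.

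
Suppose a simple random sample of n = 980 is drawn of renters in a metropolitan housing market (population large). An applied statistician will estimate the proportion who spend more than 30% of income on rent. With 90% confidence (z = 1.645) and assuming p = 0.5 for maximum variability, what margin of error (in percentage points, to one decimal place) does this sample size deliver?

SE(p̂) = √[p(1−p)/n] = √[0.2500/980] = 0.01597.
E = z × SE = 1.645 × 0.01597 = 0.02627, or 2.6 percentage points.

2.6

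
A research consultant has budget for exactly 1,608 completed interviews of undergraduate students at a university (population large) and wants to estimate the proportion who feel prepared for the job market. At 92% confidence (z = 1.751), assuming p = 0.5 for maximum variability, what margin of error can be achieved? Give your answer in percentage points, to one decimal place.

2.2

SE(p̂) = √[p(1−p)/n] = √[0.2500/1608] = 0.01247.
E = z × SE = 1.751 × 0.01247 = 0.02183, or 2.2 percentage points.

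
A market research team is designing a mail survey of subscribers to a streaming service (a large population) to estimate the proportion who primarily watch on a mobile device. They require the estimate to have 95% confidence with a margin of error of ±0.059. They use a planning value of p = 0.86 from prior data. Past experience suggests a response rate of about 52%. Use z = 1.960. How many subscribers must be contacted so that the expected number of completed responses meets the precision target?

256

Completed interviews needed: n₀ = 1.960² × 0.1204 / 0.059² ≈ 132.87 → 133.
At a 52% response rate, contacts needed = 133 / 0.52 ≈ 255.77 → 256.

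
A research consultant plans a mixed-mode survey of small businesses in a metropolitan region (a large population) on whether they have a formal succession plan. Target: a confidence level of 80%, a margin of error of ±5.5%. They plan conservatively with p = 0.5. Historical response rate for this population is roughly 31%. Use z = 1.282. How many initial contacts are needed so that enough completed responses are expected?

439

Completed interviews needed: n₀ = 1.282² × 0.2500 / 0.055² ≈ 135.83 → 136.
At a 31% response rate, contacts needed = 136 / 0.31 ≈ 438.71 → 439.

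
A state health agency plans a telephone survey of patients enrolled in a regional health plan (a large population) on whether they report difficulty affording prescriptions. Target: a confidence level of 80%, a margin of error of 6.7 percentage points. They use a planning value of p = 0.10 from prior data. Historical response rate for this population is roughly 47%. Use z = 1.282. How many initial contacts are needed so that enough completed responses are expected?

Completed interviews needed: n₀ = 1.282² × 0.0900 / 0.067² ≈ 32.95 → 33.
At a 47% response rate, contacts needed = 33 / 0.47 ≈ 70.21 → 71.

71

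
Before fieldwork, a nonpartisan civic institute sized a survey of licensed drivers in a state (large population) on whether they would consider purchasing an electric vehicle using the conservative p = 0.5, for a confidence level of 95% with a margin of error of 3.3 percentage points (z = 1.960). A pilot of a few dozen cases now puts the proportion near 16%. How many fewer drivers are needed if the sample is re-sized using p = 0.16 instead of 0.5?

407

Conservative (p = 0.5): n = 1.960² × 0.25 / 0.033² ≈ 881.91 → 882.
Using p = 0.16: p(1−p) = 0.1344, so n = 1.960² × 0.1344 / 0.033² ≈ 474.11 → 475.
Reduction: 882 − 475 = 407.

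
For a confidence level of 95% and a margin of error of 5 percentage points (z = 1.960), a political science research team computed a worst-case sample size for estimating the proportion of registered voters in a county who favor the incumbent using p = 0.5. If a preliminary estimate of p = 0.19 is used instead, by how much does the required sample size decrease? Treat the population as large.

Conservative (p = 0.5): n = 1.960² × 0.25 / 0.050² ≈ 384.16 → 385.
Using p = 0.19: p(1−p) = 0.1539, so n = 1.960² × 0.1539 / 0.050² ≈ 236.49 → 237.
Reduction: 385 − 237 = 148.

148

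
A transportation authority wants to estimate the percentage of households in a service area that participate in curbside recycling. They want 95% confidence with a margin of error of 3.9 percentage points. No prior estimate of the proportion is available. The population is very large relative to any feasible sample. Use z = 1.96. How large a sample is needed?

With no prior estimate, use p = 0.5, giving p(1−p) = 0.25.
n = z²·p(1−p)/E² = 1.96² × 0.2500 / 0.039² = 3.8416 × 0.2500 / 0.001521 ≈ 631.43.
Rounding up gives n = 632.

632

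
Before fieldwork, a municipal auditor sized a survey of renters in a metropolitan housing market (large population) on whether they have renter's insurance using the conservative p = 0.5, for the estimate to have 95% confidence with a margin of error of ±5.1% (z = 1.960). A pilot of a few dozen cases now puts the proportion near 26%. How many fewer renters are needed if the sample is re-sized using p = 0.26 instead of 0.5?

85

Conservative (p = 0.5): n = 1.960² × 0.25 / 0.051² ≈ 369.24 → 370.
Using p = 0.26: p(1−p) = 0.1924, so n = 1.960² × 0.1924 / 0.051² ≈ 284.17 → 285.
Reduction: 370 − 285 = 85.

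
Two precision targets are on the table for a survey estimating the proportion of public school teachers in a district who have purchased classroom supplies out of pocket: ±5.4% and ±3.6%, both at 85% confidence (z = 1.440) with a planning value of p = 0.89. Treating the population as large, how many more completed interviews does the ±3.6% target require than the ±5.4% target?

87

At ±5.4%: n = 1.440² × 0.0979 / 0.054² ≈ 69.62 → 70.
At ±3.6%: n = 1.440² × 0.0979 / 0.036² ≈ 156.64 → 157.
Additional respondents: 157 − 70 = 87.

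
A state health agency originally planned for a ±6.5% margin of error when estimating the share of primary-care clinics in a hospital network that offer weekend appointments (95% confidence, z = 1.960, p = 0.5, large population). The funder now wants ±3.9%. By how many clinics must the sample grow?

At ±6.5%: n = 1.960² × 0.2500 / 0.065² ≈ 227.31 → 228.
At ±3.9%: n = 1.960² × 0.2500 / 0.039² ≈ 631.43 → 632.
Additional respondents: 632 − 228 = 404.

404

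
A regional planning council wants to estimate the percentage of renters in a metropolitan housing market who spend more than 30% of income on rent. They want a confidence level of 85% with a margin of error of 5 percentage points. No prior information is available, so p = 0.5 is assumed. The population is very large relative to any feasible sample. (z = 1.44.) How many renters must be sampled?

208

With p = 0.5, p(1−p) = 0.25.
n = z²·p(1−p)/E² = 1.44² × 0.2500 / 0.050² = 2.0736 × 0.2500 / 0.002500 ≈ 207.36.
Rounding up gives n = 208.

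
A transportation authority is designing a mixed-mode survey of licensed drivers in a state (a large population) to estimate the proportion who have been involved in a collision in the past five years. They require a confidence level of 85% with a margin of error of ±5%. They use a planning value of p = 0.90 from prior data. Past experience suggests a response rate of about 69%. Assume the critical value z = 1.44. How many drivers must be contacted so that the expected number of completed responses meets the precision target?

109

Completed interviews needed: n₀ = 1.44² × 0.0900 / 0.050² ≈ 74.65 → 75.
At a 69% response rate, contacts needed = 75 / 0.69 ≈ 108.70 → 109.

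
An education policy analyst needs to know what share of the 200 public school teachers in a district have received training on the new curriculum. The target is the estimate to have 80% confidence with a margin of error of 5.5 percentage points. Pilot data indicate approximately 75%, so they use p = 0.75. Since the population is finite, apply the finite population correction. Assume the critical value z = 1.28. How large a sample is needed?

68

Unadjusted: n₀ = 1.28² × 0.75 × 0.25 / 0.055² ≈ 101.55, so n₀ = 102.
Finite population correction with N = 200: n = n₀ / (1 + (n₀−1)/N) = 102 / (1 + 101/200) = 102 / 1.5050 ≈ 67.77.
Rounding up, n = 68.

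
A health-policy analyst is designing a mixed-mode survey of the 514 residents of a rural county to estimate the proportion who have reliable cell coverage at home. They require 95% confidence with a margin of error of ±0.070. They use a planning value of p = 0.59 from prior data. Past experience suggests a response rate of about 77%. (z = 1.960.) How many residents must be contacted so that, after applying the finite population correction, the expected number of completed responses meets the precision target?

Completed interviews needed (unadjusted): n₀ = 1.960² × 0.2419 / 0.070² ≈ 189.65 → 190.
FPC for N = 514: n = 190 / (1 + 189/514) = 190 / 1.3677 ≈ 138.92 → 139.
At a 77% response rate, contacts needed = 139 / 0.77 ≈ 180.52 → 181.

181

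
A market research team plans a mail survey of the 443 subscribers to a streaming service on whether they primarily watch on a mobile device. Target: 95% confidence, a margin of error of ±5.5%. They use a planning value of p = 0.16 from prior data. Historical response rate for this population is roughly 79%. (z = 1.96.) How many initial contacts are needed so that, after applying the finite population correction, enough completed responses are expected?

Completed interviews needed (unadjusted): n₀ = 1.96² × 0.1344 / 0.055² ≈ 170.68 → 171.
FPC for N = 443: n = 171 / (1 + 170/443) = 171 / 1.3837 ≈ 123.58 → 124.
At a 79% response rate, contacts needed = 124 / 0.79 ≈ 156.96 → 157.

157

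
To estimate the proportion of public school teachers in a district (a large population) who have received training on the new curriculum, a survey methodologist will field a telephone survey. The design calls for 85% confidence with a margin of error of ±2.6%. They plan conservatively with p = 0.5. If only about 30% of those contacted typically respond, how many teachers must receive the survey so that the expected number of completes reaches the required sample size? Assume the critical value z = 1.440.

Completed interviews needed: n₀ = 1.440² × 0.2500 / 0.026² ≈ 766.86 → 767.
At a 30% response rate, contacts needed = 767 / 0.30 ≈ 2556.67 → 2557.

2557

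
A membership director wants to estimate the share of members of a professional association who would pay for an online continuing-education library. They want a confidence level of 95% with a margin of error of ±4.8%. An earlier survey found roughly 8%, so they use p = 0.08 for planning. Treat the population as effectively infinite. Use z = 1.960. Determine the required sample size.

123

With p = 0.08, p(1−p) = 0.0736.
n = z²·p(1−p)/E² = 1.960² × 0.0736 / 0.048² = 3.8416 × 0.0736 / 0.002304 ≈ 122.72.
Rounding up gives n = 123.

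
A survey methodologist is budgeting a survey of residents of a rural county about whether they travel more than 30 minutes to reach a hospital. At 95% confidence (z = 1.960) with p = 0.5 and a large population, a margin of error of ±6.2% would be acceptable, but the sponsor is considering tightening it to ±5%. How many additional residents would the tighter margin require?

135

At ±6.2%: n = 1.960² × 0.2500 / 0.062² ≈ 249.84 → 250.
At ±5%: n = 1.960² × 0.2500 / 0.050² ≈ 384.16 → 385.
Additional respondents: 385 − 250 = 135.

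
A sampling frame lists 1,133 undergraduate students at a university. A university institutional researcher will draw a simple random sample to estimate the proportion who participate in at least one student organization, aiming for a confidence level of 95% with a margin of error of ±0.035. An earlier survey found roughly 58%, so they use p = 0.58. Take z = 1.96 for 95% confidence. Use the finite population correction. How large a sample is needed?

457

Unadjusted: n₀ = 1.96² × 0.58 × 0.42 / 0.035² ≈ 763.93, so n₀ = 764.
Finite population correction with N = 1,133: n = n₀ / (1 + (n₀−1)/N) = 764 / (1 + 763/1133) = 764 / 1.6734 ≈ 456.55.
Rounding up, n = 457.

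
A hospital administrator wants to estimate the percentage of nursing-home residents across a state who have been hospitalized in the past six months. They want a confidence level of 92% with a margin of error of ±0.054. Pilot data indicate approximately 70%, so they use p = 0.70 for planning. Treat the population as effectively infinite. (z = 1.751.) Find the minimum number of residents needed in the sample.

221

With p = 0.70, p(1−p) = 0.2100.
n = z²·p(1−p)/E² = 1.751² × 0.2100 / 0.054² = 3.0660 × 0.2100 / 0.002916 ≈ 220.80.
Rounding up gives n = 221.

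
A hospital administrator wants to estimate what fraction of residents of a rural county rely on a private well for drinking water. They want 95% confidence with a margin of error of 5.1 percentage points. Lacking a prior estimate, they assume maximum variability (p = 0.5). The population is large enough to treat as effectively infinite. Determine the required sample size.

370

For 95% confidence, z = 1.960.
With p = 0.5, p(1−p) = 0.25.
n = z²·p(1−p)/E² = 1.960² × 0.2500 / 0.051² = 3.8416 × 0.2500 / 0.002601 ≈ 369.24.
Rounding up gives n = 370.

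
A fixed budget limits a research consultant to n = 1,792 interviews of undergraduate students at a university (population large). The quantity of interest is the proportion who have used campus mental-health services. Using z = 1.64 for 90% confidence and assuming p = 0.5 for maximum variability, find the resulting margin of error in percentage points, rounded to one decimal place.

1.9

SE(p̂) = √[p(1−p)/n] = √[0.2500/1792] = 0.01181.
E = z × SE = 1.64 × 0.01181 = 0.01937, or 1.9 percentage points.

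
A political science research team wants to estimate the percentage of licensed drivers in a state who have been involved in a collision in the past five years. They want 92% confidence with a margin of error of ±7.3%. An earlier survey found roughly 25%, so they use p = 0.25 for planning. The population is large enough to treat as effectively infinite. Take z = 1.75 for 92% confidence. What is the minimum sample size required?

108

With p = 0.25, p(1−p) = 0.1875.
n = z²·p(1−p)/E² = 1.75² × 0.1875 / 0.073² = 3.0625 × 0.1875 / 0.005329 ≈ 107.75.
Rounding up gives n = 108.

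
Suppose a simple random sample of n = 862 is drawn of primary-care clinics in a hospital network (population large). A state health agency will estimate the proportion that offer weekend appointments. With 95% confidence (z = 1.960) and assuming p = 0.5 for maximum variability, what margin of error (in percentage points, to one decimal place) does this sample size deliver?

3.3

SE(p̂) = √[p(1−p)/n] = √[0.2500/862] = 0.01703.
E = z × SE = 1.960 × 0.01703 = 0.03338, or 3.3 percentage points.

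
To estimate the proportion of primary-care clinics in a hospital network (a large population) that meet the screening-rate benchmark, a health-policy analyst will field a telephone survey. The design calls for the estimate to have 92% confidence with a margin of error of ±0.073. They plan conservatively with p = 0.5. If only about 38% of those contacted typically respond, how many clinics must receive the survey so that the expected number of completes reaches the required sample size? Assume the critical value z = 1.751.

379

Completed interviews needed: n₀ = 1.751² × 0.2500 / 0.073² ≈ 143.84 → 144.
At a 38% response rate, contacts needed = 144 / 0.38 ≈ 378.95 → 379.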